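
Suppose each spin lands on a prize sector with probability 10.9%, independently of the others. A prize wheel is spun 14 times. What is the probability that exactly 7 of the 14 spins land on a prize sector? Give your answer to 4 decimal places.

0.0003

X ~ Binomial(n=14, p=0.109).
P(X=7) = C(14,7) · p^7 · (1−p)^7
= 3432 · 1.828e-07 · 0.4458 = 0.000280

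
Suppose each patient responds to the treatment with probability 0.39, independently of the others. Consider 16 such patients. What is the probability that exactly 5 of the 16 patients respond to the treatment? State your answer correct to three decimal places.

0.171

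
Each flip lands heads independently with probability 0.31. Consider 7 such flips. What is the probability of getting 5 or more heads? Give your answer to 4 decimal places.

X ~ Binomial(7, 0.31); P(X ≥ 5) = Σ C(7,k) p^k (1−p)^(7−k) over k:
  k=5: C(7,5)·0.31^5·0.69^2 = 0.028624
  k=6: C(7,6)·0.31^6·0.69^1 = 0.004287
  k=7: C(7,7)·0.31^7·0.69^0 = 0.000275
Total = 0.033185

0.0332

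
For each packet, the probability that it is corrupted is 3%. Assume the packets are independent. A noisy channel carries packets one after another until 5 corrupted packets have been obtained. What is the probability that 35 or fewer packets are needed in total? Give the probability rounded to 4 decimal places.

Finishing within 35 packets ⇔ at least 5 successes in the first 35. With X ~ Binomial(35, 0.03), P(Y ≤ 35) = 1 − P(X ≤ 4).
  k=0: C(35,0)·0.03^0·0.97^35 = 0.344358
  k=1: C(35,1)·0.03^1·0.97^34 = 0.372759
  k=2: C(35,2)·0.03^2·0.97^33 = 0.195987
  k=3: C(35,3)·0.03^3·0.97^32 = 0.066676
  k=4: C(35,4)·0.03^4·0.97^31 = 0.016497
1 − 0.996277 = 0.003723

0.0037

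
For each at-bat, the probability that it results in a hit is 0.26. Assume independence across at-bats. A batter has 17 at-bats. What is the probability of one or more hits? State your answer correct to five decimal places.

0.99402

P(at least one) = 1 − P(none) = 1 − (1 − 0.26)^17
= 1 − 0.0059833 = 0.9940167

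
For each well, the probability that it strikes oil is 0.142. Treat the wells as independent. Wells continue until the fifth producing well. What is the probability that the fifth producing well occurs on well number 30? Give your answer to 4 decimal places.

Y = trial on which the fifth success occurs; negative binomial, r=5, p=0.142.
P(Y=30) = C(29,4) · p^5 · (1−p)^25
= 23751 · 5.7735e-05 · 0.021736 = 0.029806

0.0298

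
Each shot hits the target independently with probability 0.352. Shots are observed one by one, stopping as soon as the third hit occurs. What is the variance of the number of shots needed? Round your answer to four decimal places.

15.6896

Y = total shots until the third success; negative binomial with r=3, p=0.352.
Var(Y) = r(1−p)/p² = 3·0.648 / 0.352² = 15.689566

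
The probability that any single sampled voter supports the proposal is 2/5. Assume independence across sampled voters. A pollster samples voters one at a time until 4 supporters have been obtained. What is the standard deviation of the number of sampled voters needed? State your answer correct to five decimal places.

Y = total sampled voters until the fourth success; negative binomial with r=4, p=0.40.
SD(Y) = √[r(1−p)/p²] = √(15.0000000) = 3.8729833

3.87298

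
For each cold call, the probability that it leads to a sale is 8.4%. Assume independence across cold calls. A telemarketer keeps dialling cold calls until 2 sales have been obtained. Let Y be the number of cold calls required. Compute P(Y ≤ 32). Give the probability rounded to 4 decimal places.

0.7626

Finishing within 32 cold calls ⇔ at least 2 successes in the first 32. With X ~ Binomial(32, 0.084), P(Y ≤ 32) = 1 − P(X ≤ 1).
  k=0: C(32,0)·0.084^0·0.916^32 = 0.060347
  k=1: C(32,1)·0.084^1·0.916^31 = 0.177088
1 − 0.237435 = 0.762565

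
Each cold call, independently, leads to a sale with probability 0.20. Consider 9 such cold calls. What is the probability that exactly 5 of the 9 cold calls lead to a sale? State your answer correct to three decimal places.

X ~ Binomial(n=9, p=0.20).
P(X=5) = C(9,5) · p^5 · (1−p)^4
= 126 · 0.00032 · 0.4096 = 0.01652

0.017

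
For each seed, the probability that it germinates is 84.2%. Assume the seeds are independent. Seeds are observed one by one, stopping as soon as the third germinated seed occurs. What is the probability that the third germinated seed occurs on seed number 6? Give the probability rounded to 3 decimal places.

0.024

Y = trial on which the third success occurs; negative binomial, r=3, p=0.842.
P(Y=6) = C(5,2) · p^3 · (1−p)^3
= 10 · 0.59695 · 0.0039443 = 0.02355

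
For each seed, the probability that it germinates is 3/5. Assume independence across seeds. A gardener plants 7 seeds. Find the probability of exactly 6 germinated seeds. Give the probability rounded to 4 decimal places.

X ~ Binomial(n=7, p=0.60).
P(X=6) = C(7,6) · p^6 · (1−p)^1
= 7 · 0.046656 · 0.4 = 0.130637

0.1306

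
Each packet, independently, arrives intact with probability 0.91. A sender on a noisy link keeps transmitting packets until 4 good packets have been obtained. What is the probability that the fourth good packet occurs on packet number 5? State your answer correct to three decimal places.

Y = trial on which the fourth success occurs; negative binomial, r=4, p=0.91.
P(Y=5) = C(4,3) · p^4 · (1−p)^1
= 4 · 0.68575 · 0.09 = 0.24687

0.247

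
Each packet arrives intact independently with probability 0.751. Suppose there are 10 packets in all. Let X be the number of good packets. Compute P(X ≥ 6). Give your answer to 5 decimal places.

0.92304

X ~ Binomial(10, 0.751); P(X ≥ 6) = Σ C(10,k) p^k (1−p)^(10−k) over k:
  k=6: C(10,6)·0.751^6·0.249^4 = 0.1448293
  k=7: C(10,7)·0.751^7·0.249^3 = 0.2496082
  k=8: C(10,8)·0.751^8·0.249^2 = 0.2823129
  k=9: C(10,9)·0.751^9·0.249^1 = 0.1892164
  k=10: C(10,10)·0.751^10·0.249^0 = 0.0570689
Total = 0.9230356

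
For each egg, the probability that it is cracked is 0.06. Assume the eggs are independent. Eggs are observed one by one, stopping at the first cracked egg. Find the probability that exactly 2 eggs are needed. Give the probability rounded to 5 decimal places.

0.05640

Geometric (trials to first success), p = 0.06.
P(Y = 2) = (1−p)^1 · p = 0.94 · 0.06 = 0.0564000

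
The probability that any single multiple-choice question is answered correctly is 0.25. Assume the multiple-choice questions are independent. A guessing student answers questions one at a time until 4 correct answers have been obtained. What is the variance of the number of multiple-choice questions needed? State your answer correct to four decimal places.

48.0000

Y = total multiple-choice questions until the fourth success; negative binomial with r=4, p=0.25.
Var(Y) = r(1−p)/p² = 4·0.75 / 0.25² = 48.000000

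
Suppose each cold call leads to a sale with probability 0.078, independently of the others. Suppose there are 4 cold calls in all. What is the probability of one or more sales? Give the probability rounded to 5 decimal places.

P(at least one) = 1 − P(none) = 1 − (1 − 0.078)^4
= 1 − 0.7226428 = 0.2773572

0.27736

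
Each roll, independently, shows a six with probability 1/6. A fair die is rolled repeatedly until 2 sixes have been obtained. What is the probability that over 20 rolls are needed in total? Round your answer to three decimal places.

0.130

Needing more than 20 rolls ⇔ fewer than 2 successes in the first 20. With X ~ Binomial(20, 0.166667), P(Y > 20) = P(X ≤ 1).
  k=0: C(20,0)·0.166667^0·0.833333^20 = 0.02608
  k=1: C(20,1)·0.166667^1·0.833333^19 = 0.10434
P(X ≤ 1) = 0.13042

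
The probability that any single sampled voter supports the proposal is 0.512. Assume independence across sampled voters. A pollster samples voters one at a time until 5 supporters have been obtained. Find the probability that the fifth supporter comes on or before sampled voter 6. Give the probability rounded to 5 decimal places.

0.12103

Finishing within 6 sampled voters ⇔ at least 5 successes in the first 6. With X ~ Binomial(6, 0.512), P(Y ≤ 6) = 1 − P(X ≤ 4).
  k=0: C(6,0)·0.512^0·0.488^6 = 0.0135058
  k=1: C(6,1)·0.512^1·0.488^5 = 0.0850198
  k=2: C(6,2)·0.512^2·0.488^4 = 0.2230029
  k=3: C(6,3)·0.512^3·0.488^3 = 0.3119603
  k=4: C(6,4)·0.512^4·0.488^2 = 0.2454770
1 − 0.8789658 = 0.1210342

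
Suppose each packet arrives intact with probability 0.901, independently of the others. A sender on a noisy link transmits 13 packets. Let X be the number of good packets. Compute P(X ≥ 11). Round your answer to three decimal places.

X ~ Binomial(13, 0.901); P(X ≥ 11) = Σ C(13,k) p^k (1−p)^(13−k) over k:
  k=11: C(13,11)·0.901^11·0.099^2 = 0.24285
  k=12: C(13,12)·0.901^12·0.099^1 = 0.36836
  k=13: C(13,13)·0.901^13·0.099^0 = 0.25788
Total = 0.86910

0.869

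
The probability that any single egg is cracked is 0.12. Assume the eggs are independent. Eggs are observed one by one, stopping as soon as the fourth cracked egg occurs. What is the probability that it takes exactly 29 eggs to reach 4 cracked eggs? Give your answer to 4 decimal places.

0.0278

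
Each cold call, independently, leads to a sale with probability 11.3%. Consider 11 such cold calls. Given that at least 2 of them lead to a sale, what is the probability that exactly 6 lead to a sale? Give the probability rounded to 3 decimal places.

0.001

X ~ Binomial(11, 0.113). Want P(X=6 | X≥2) = P(X=6) / P(X≥2).
P(X=6) = C(11,6)·0.113^6·0.887^5 = 0.00053
P(X≥2) = 1 − 0.26740 − 0.37472 = 0.35788
Ratio = 0.00053 / 0.35788 = 0.00148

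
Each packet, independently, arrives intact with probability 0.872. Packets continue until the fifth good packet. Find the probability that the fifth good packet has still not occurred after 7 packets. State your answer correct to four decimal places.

0.0492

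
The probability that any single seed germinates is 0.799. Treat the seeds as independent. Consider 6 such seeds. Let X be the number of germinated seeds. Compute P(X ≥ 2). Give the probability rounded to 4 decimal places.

0.9984

X ~ Binomial(6, 0.799); P(X ≥ 2) = Σ C(6,k) p^k (1−p)^(6−k) over k:
  k=2: C(6,2)·0.799^2·0.201^4 = 0.015630
  k=3: C(6,3)·0.799^3·0.201^3 = 0.082844
  k=4: C(6,4)·0.799^4·0.201^2 = 0.246985
  k=5: C(6,5)·0.799^5·0.201^1 = 0.392718
  k=6: C(6,6)·0.799^6·0.201^0 = 0.260184
Total = 0.998361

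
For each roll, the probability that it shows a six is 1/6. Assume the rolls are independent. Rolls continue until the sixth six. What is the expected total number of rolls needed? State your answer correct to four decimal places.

36.0000

Y = total rolls until the sixth success; negative binomial with r=6, p=0.166667.
E[Y] = r / p = 6 / 0.166667 = 36.000000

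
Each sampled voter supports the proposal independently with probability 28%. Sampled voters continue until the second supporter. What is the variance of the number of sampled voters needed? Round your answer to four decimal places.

Y = total sampled voters until the second success; negative binomial with r=2, p=0.28.
Var(Y) = r(1−p)/p² = 2·0.72 / 0.28² = 18.367347

18.3673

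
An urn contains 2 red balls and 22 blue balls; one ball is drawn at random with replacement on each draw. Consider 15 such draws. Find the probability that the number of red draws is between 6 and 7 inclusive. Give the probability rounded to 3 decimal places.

X ~ Binomial(15, 0.083333); P(6 ≤ X ≤ 7) = Σ C(15,k) p^k (1−p)^(15−k) over k:
  k=6: C(15,6)·0.083333^6·0.916667^9 = 0.00077
  k=7: C(15,7)·0.083333^7·0.916667^8 = 0.00009
Total = 0.00086

0.001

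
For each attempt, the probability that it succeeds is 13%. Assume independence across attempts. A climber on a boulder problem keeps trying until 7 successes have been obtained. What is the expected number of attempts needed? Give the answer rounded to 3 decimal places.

53.846

Y = total attempts until the seventh success; negative binomial with r=7, p=0.13.
E[Y] = r / p = 7 / 0.13 = 53.84615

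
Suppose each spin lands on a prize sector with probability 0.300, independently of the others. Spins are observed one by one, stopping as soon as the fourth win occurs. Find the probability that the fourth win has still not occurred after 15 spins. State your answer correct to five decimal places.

0.29687

Needing more than 15 spins ⇔ fewer than 4 successes in the first 15. With X ~ Binomial(15, 0.30), P(Y > 15) = P(X ≤ 3).
  k=0: C(15,0)·0.30^0·0.70^15 = 0.0047476
  k=1: C(15,1)·0.30^1·0.70^14 = 0.0305200
  k=2: C(15,2)·0.30^2·0.70^13 = 0.0915601
  k=3: C(15,3)·0.30^3·0.70^12 = 0.1700402
P(X ≤ 3) = 0.2968679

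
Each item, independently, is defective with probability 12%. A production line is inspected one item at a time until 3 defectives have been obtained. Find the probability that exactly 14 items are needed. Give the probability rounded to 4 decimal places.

0.0330

Y = trial on which the third success occurs; negative binomial, r=3, p=0.12.
P(Y=14) = C(13,2) · p^3 · (1−p)^11
= 78 · 0.001728 · 0.24508 = 0.033033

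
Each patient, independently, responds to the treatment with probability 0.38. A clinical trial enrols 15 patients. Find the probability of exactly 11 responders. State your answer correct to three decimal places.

0.005

X ~ Binomial(n=15, p=0.38).
P(X=11) = C(15,11) · p^11 · (1−p)^4
= 1365 · 2.3857e-05 · 0.14776 = 0.00481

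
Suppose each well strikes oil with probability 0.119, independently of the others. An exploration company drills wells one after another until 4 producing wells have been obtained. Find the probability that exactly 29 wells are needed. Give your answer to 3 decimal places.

Y = trial on which the fourth success occurs; negative binomial, r=4, p=0.119.
P(Y=29) = C(28,3) · p^4 · (1−p)^25
= 3276 · 0.00020053 · 0.042111 = 0.02766

0.028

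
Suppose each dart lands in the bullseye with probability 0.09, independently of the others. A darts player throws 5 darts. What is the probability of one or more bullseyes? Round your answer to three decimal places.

P(at least one) = 1 − P(none) = 1 − (1 − 0.09)^5
= 1 − 0.62403 = 0.37597

0.376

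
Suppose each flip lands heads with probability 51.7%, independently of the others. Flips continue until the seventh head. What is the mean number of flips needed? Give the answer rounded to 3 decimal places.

13.540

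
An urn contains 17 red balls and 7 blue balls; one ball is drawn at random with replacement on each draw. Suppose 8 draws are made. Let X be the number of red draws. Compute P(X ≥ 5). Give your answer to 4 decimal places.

0.8207

X ~ Binomial(8, 0.708333); P(X ≥ 5) = Σ C(8,k) p^k (1−p)^(8−k) over k:
  k=5: C(8,5)·0.708333^5·0.291667^3 = 0.247763
  k=6: C(8,6)·0.708333^6·0.291667^2 = 0.300855
  k=7: C(8,7)·0.708333^7·0.291667^1 = 0.208757
  k=8: C(8,8)·0.708333^8·0.291667^0 = 0.063373
Total = 0.820748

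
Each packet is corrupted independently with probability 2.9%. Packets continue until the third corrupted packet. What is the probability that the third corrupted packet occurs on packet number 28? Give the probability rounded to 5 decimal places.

0.00410

Y = trial on which the third success occurs; negative binomial, r=3, p=0.029.
P(Y=28) = C(27,2) · p^3 · (1−p)^25
= 351 · 2.4389e-05 · 0.47916 = 0.0041019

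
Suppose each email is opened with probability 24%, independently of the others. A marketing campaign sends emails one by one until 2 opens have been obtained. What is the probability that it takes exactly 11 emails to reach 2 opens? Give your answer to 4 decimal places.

0.0487

Y = trial on which the second success occurs; negative binomial, r=2, p=0.24.
P(Y=11) = C(10,1) · p^2 · (1−p)^9
= 10 · 0.0576 · 0.084591 = 0.048724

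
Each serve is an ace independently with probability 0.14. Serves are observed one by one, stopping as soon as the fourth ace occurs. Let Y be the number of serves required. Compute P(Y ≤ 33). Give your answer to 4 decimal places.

0.6974

Finishing within 33 serves ⇔ at least 4 successes in the first 33. With X ~ Binomial(33, 0.14), P(Y ≤ 33) = 1 − P(X ≤ 3).
  k=0: C(33,0)·0.14^0·0.86^33 = 0.006894
  k=1: C(33,1)·0.14^1·0.86^32 = 0.037033
  k=2: C(33,2)·0.14^2·0.86^31 = 0.096459
  k=3: C(33,3)·0.14^3·0.86^30 = 0.162260
1 − 0.302646 = 0.697354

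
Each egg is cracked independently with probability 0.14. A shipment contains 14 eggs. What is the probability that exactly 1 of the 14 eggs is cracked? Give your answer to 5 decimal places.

0.27589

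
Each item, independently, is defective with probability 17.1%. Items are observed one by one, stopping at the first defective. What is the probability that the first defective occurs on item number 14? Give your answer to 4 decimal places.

0.0149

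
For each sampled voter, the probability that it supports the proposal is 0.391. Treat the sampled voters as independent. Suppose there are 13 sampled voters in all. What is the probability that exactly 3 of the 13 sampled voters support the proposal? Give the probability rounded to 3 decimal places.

0.120

X ~ Binomial(n=13, p=0.391).
P(X=3) = C(13,3) · p^3 · (1−p)^10
= 286 · 0.059776 · 0.0070173 = 0.11997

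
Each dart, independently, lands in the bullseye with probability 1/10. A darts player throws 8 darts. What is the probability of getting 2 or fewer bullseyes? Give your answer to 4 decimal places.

X ~ Binomial(8, 0.10); P(X ≤ 2) = Σ C(8,k) p^k (1−p)^(8−k) over k:
  k=0: C(8,0)·0.10^0·0.90^8 = 0.430467
  k=1: C(8,1)·0.10^1·0.90^7 = 0.382638
  k=2: C(8,2)·0.10^2·0.90^6 = 0.148803
Total = 0.961908

0.9619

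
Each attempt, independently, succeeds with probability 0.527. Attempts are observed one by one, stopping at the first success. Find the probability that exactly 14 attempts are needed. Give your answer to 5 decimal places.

0.00003

Geometric (trials to first success), p = 0.527.
P(Y = 14) = (1−p)^13 · p = 5.9319e-05 · 0.527 = 0.0000313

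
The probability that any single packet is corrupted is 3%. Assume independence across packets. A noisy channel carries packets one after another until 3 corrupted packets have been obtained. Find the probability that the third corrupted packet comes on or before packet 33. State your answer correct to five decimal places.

Finishing within 33 packets ⇔ at least 3 successes in the first 33. With X ~ Binomial(33, 0.03), P(Y ≤ 33) = 1 − P(X ≤ 2).
  k=0: C(33,0)·0.03^0·0.97^33 = 0.3659883
  k=1: C(33,1)·0.03^1·0.97^32 = 0.3735345
  k=2: C(33,2)·0.03^2·0.97^31 = 0.1848418
1 − 0.9243646 = 0.0756354

0.07564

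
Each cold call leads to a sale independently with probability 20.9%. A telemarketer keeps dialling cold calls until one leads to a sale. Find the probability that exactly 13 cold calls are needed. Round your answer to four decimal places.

0.0125

Geometric (trials to first success), p = 0.209.
P(Y = 13) = (1−p)^12 · p = 0.059995 · 0.209 = 0.012539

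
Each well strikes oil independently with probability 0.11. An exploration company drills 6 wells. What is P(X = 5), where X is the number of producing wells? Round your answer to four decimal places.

0.0001

X ~ Binomial(n=6, p=0.11).
P(X=5) = C(6,5) · p^5 · (1−p)^1
= 6 · 1.6105e-05 · 0.89 = 0.000086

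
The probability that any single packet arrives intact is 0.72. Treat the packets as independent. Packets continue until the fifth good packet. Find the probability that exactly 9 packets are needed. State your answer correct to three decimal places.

0.083

Y = trial on which the fifth success occurs; negative binomial, r=5, p=0.72.
P(Y=9) = C(8,4) · p^5 · (1−p)^4
= 70 · 0.19349 · 0.0061466 = 0.08325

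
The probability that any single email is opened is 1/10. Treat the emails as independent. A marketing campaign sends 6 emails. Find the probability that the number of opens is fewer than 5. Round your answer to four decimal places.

0.9999

X ~ Binomial(6, 0.10); P(X ≤ 4) = Σ C(6,k) p^k (1−p)^(6−k) over k:
  k=0: C(6,0)·0.10^0·0.90^6 = 0.531441
  k=1: C(6,1)·0.10^1·0.90^5 = 0.354294
  k=2: C(6,2)·0.10^2·0.90^4 = 0.098415
  k=3: C(6,3)·0.10^3·0.90^3 = 0.014580
  k=4: C(6,4)·0.10^4·0.90^2 = 0.001215
Total = 0.999945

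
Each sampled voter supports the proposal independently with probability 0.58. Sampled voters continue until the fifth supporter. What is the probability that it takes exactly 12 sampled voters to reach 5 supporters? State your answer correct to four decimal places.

Y = trial on which the fifth success occurs; negative binomial, r=5, p=0.58.
P(Y=12) = C(11,4) · p^5 · (1−p)^7
= 330 · 0.065636 · 0.0023054 = 0.049934

0.0499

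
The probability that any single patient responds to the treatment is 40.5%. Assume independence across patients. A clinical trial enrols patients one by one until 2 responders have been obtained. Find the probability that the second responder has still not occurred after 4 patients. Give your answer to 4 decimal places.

0.4666

Needing more than 4 patients ⇔ fewer than 2 successes in the first 4. With X ~ Binomial(4, 0.405), P(Y > 4) = P(X ≤ 1).
  k=0: C(4,0)·0.405^0·0.595^4 = 0.125334
  k=1: C(4,1)·0.405^1·0.595^3 = 0.341245
P(X ≤ 1) = 0.466578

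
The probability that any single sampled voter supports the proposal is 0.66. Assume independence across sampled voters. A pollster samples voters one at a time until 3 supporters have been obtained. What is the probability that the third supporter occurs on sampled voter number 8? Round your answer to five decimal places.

0.02743

Y = trial on which the third success occurs; negative binomial, r=3, p=0.66.
P(Y=8) = C(7,2) · p^3 · (1−p)^5
= 21 · 0.2875 · 0.0045435 = 0.0274313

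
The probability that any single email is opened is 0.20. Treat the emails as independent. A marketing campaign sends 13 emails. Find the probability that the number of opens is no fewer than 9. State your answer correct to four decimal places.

X ~ Binomial(13, 0.20); P(X ≥ 9) = Σ C(13,k) p^k (1−p)^(13−k) over k:
  k=9: C(13,9)·0.20^9·0.80^4 = 0.000150
  k=10: C(13,10)·0.20^10·0.80^3 = 0.000015
  k=11: C(13,11)·0.20^11·0.80^2 = 0.000001
  k=12: C(13,12)·0.20^12·0.80^1 = 0.000000
  k=13: C(13,13)·0.20^13·0.80^0 = 0.000000
Total = 0.000166

0.0002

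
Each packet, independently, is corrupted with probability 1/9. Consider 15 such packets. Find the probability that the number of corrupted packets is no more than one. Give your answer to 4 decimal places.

0.4913

X ~ Binomial(15, 0.111111); P(X ≤ 1) = Σ C(15,k) p^k (1−p)^(15−k) over k:
  k=0: C(15,0)·0.111111^0·0.888889^15 = 0.170888
  k=1: C(15,1)·0.111111^1·0.888889^14 = 0.320415
Total = 0.491304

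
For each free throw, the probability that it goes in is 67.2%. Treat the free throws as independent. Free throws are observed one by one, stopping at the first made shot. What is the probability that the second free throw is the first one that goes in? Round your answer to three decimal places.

Geometric (trials to first success), p = 0.672.
P(Y = 2) = (1−p)^1 · p = 0.328 · 0.672 = 0.22042

0.220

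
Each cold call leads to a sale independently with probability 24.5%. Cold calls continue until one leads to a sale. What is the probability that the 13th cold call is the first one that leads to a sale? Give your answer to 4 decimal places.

Geometric (trials to first success), p = 0.245.
P(Y = 13) = (1−p)^12 · p = 0.034305 · 0.245 = 0.008405

0.0084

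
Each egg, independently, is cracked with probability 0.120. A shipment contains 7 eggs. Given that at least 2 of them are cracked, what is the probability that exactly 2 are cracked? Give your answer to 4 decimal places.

0.7931

X ~ Binomial(7, 0.12). Want P(X=2 | X≥2) = P(X=2) / P(X≥2).
P(X=2) = C(7,2)·0.12^2·0.88^5 = 0.159586
P(X≥2) = 1 − 0.408676 − 0.390099 = 0.201225
Ratio = 0.159586 / 0.201225 = 0.793073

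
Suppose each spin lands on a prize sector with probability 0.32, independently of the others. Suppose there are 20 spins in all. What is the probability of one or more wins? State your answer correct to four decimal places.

0.9996

P(at least one) = 1 − P(none) = 1 − (1 − 0.32)^20
= 1 − 0.000447 = 0.999553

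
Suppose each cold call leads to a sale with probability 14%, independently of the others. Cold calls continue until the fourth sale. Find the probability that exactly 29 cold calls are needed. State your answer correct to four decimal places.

0.0290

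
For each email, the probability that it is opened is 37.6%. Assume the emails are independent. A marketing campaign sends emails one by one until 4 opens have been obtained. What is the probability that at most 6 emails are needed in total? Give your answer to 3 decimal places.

Finishing within 6 emails ⇔ at least 4 successes in the first 6. With X ~ Binomial(6, 0.376), P(Y ≤ 6) = 1 − P(X ≤ 3).
  k=0: C(6,0)·0.376^0·0.624^6 = 0.05903
  k=1: C(6,1)·0.376^1·0.624^5 = 0.21343
  k=2: C(6,2)·0.376^2·0.624^4 = 0.32152
  k=3: C(6,3)·0.376^3·0.624^3 = 0.25831
1 − 0.85230 = 0.14770

0.148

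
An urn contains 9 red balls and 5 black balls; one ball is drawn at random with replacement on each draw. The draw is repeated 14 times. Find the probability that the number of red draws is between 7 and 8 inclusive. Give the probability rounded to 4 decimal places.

0.2972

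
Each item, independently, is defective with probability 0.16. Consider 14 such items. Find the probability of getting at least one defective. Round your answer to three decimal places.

0.913

P(at least one) = 1 − P(none) = 1 − (1 − 0.16)^14
= 1 − 0.08708 = 0.91292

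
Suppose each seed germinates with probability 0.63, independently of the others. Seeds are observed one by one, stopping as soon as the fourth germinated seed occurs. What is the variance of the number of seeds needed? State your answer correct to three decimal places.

3.729

Y = total seeds until the fourth success; negative binomial with r=4, p=0.63.
Var(Y) = r(1−p)/p² = 4·0.37 / 0.63² = 3.72890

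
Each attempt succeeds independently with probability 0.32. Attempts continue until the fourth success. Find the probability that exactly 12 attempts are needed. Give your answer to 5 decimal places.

0.07910

Y = trial on which the fourth success occurs; negative binomial, r=4, p=0.32.
P(Y=12) = C(11,3) · p^4 · (1−p)^8
= 165 · 0.010486 · 0.045716 = 0.0790961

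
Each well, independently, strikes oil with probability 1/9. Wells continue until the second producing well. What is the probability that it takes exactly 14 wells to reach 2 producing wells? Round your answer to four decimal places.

0.0391

Y = trial on which the second success occurs; negative binomial, r=2, p=0.111111.
P(Y=14) = C(13,1) · p^2 · (1−p)^12
= 13 · 0.012346 · 0.24332 = 0.039051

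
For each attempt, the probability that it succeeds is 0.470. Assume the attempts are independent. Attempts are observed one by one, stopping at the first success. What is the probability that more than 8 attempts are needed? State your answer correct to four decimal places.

0.0062

Y = number of attempts to the first success; geometric, p = 0.47.
P(Y > 8) = P(first 8 all fail) = (1−p)^8 = 0.006226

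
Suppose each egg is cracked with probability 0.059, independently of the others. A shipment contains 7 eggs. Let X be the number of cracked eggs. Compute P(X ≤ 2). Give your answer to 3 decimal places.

0.994

X ~ Binomial(7, 0.059); P(X ≤ 2) = Σ C(7,k) p^k (1−p)^(7−k) over k:
  k=0: C(7,0)·0.059^0·0.941^7 = 0.65332
  k=1: C(7,1)·0.059^1·0.941^6 = 0.28674
  k=2: C(7,2)·0.059^2·0.941^5 = 0.05394
Total = 0.99400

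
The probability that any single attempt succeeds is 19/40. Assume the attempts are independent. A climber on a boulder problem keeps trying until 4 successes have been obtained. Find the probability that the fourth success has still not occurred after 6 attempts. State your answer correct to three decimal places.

0.702

Needing more than 6 attempts ⇔ fewer than 4 successes in the first 6. With X ~ Binomial(6, 0.475), P(Y > 6) = P(X ≤ 3).
  k=0: C(6,0)·0.475^0·0.525^6 = 0.02094
  k=1: C(6,1)·0.475^1·0.525^5 = 0.11367
  k=2: C(6,2)·0.475^2·0.525^4 = 0.25711
  k=3: C(6,3)·0.475^3·0.525^3 = 0.31016
P(X ≤ 3) = 0.70188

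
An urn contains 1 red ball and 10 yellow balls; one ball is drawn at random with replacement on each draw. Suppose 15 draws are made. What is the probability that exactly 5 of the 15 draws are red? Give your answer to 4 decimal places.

X ~ Binomial(n=15, p=0.090909).
P(X=5) = C(15,5) · p^5 · (1−p)^10
= 3003 · 6.2092e-06 · 0.38554 = 0.007189

0.0072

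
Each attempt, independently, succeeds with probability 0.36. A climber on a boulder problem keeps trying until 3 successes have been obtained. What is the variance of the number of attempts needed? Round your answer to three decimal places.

Y = total attempts until the third success; negative binomial with r=3, p=0.36.
Var(Y) = r(1−p)/p² = 3·0.64 / 0.36² = 14.81481

14.815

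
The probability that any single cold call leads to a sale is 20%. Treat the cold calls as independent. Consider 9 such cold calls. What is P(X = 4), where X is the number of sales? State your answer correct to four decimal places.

0.0661

X ~ Binomial(n=9, p=0.20).
P(X=4) = C(9,4) · p^4 · (1−p)^5
= 126 · 0.0016 · 0.32768 = 0.066060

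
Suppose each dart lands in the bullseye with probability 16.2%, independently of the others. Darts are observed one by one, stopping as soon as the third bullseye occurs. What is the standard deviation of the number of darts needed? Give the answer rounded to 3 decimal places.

9.787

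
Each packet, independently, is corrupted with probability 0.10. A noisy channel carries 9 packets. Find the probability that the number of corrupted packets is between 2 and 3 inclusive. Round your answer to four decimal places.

0.2168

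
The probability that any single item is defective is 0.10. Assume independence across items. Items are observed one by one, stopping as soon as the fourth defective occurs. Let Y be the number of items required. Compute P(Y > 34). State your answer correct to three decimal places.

0.554

Needing more than 34 items ⇔ fewer than 4 successes in the first 34. With X ~ Binomial(34, 0.10), P(Y > 34) = P(X ≤ 3).
  k=0: C(34,0)·0.10^0·0.90^34 = 0.02781
  k=1: C(34,1)·0.10^1·0.90^33 = 0.10507
  k=2: C(34,2)·0.10^2·0.90^32 = 0.19263
  k=3: C(34,3)·0.10^3·0.90^31 = 0.22830
P(X ≤ 3) = 0.55382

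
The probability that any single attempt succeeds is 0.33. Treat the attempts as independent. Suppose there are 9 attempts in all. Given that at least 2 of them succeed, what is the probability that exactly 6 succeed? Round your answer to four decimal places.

0.0383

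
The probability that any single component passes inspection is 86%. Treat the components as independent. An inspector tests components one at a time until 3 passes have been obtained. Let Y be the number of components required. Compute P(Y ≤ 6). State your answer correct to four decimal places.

Finishing within 6 components ⇔ at least 3 successes in the first 6. With X ~ Binomial(6, 0.86), P(Y ≤ 6) = 1 − P(X ≤ 2).
  k=0: C(6,0)·0.86^0·0.14^6 = 0.000008
  k=1: C(6,1)·0.86^1·0.14^5 = 0.000278
  k=2: C(6,2)·0.86^2·0.14^4 = 0.004262
1 − 0.004547 = 0.995453

0.9955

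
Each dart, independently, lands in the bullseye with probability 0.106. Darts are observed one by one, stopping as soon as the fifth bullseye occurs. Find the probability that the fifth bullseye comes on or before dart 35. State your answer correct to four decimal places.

0.3113

Finishing within 35 darts ⇔ at least 5 successes in the first 35. With X ~ Binomial(35, 0.106), P(Y ≤ 35) = 1 − P(X ≤ 4).
  k=0: C(35,0)·0.106^0·0.894^35 = 0.019807
  k=1: C(35,1)·0.106^1·0.894^34 = 0.082196
  k=2: C(35,2)·0.106^2·0.894^33 = 0.165679
  k=3: C(35,3)·0.106^3·0.894^32 = 0.216087
  k=4: C(35,4)·0.106^4·0.894^31 = 0.204968
1 − 0.688736 = 0.311264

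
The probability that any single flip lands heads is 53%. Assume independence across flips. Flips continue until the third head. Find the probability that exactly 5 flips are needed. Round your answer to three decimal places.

0.197

Y = trial on which the third success occurs; negative binomial, r=3, p=0.53.
P(Y=5) = C(4,2) · p^3 · (1−p)^2
= 6 · 0.14888 · 0.2209 = 0.19732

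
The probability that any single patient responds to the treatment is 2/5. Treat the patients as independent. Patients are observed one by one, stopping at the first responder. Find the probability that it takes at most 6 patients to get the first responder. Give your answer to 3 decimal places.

Y = number of patients to the first success; geometric, p = 0.40.
P(Y ≤ 6) = 1 − (1−p)^6 = 1 − 0.04666 = 0.95334

0.953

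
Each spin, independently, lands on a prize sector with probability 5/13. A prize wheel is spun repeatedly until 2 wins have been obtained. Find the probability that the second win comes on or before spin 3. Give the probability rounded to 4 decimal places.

Finishing within 3 spins ⇔ at least 2 successes in the first 3. With X ~ Binomial(3, 0.384615), P(Y ≤ 3) = 1 − P(X ≤ 1).
  k=0: C(3,0)·0.384615^0·0.615385^3 = 0.233045
  k=1: C(3,1)·0.384615^1·0.615385^2 = 0.436959
1 − 0.670005 = 0.329995

0.3300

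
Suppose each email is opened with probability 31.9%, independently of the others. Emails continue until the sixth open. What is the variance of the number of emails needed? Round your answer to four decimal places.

40.1529

Y = total emails until the sixth success; negative binomial with r=6, p=0.319.
Var(Y) = r(1−p)/p² = 6·0.681 / 0.319² = 40.152907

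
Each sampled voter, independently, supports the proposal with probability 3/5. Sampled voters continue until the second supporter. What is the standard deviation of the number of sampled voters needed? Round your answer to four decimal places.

Y = total sampled voters until the second success; negative binomial with r=2, p=0.60.
SD(Y) = √[r(1−p)/p²] = √(2.222222) = 1.490712

1.4907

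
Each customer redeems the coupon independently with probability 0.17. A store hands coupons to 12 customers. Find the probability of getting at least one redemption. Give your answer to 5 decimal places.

P(at least one) = 1 − P(none) = 1 − (1 − 0.17)^12
= 1 − 0.1068900 = 0.8931100

0.89311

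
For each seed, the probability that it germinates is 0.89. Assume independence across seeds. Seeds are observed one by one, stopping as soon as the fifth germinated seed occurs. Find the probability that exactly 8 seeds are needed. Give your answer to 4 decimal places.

Y = trial on which the fifth success occurs; negative binomial, r=5, p=0.89.
P(Y=8) = C(7,4) · p^5 · (1−p)^3
= 35 · 0.55841 · 0.001331 = 0.026013

0.0260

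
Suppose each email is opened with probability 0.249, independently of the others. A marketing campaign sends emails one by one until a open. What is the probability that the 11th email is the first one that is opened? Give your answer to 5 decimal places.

Geometric (trials to first success), p = 0.249.
P(Y = 11) = (1−p)^10 · p = 0.057069 · 0.249 = 0.0142102

0.01421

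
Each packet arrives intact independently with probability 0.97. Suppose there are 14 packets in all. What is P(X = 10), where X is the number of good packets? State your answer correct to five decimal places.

0.00060

X ~ Binomial(n=14, p=0.97).
P(X=10) = C(14,10) · p^10 · (1−p)^4
= 1001 · 0.73742 · 8.1e-07 = 0.0005979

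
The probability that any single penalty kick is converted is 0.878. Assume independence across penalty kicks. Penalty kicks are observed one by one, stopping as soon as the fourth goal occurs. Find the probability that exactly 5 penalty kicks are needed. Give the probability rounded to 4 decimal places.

0.2900

Y = trial on which the fourth success occurs; negative binomial, r=4, p=0.878.
P(Y=5) = C(4,3) · p^4 · (1−p)^1
= 4 · 0.59426 · 0.122 = 0.290000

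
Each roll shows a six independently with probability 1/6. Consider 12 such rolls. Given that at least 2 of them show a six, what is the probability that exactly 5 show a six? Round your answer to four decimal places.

0.0459

X ~ Binomial(12, 0.166667). Want P(X=5 | X≥2) = P(X=5) / P(X≥2).
P(X=5) = C(12,5)·0.166667^5·0.833333^7 = 0.028425
P(X≥2) = 1 − 0.112157 − 0.269176 = 0.618667
Ratio = 0.028425 / 0.618667 = 0.045946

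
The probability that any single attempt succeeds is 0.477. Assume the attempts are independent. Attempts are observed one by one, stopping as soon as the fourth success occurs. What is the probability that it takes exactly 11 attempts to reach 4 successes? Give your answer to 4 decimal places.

Y = trial on which the fourth success occurs; negative binomial, r=4, p=0.477.
P(Y=11) = C(10,3) · p^4 · (1−p)^7
= 120 · 0.051769 · 0.010703 = 0.066492

0.0665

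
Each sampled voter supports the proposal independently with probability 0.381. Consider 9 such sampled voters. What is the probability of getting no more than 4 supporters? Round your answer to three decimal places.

0.772

X ~ Binomial(9, 0.381); P(X ≤ 4) = Σ C(9,k) p^k (1−p)^(9−k) over k:
  k=0: C(9,0)·0.381^0·0.619^9 = 0.01334
  k=1: C(9,1)·0.381^1·0.619^8 = 0.07391
  k=2: C(9,2)·0.381^2·0.619^7 = 0.18196
  k=3: C(9,3)·0.381^3·0.619^6 = 0.26134
  k=4: C(9,4)·0.381^4·0.619^5 = 0.24128
Total = 0.77183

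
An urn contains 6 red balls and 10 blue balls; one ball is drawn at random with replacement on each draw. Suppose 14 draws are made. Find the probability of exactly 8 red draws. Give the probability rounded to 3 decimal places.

X ~ Binomial(n=14, p=0.375).
P(X=8) = C(14,8) · p^8 · (1−p)^6
= 3003 · 0.00039107 · 0.059605 = 0.07000

0.070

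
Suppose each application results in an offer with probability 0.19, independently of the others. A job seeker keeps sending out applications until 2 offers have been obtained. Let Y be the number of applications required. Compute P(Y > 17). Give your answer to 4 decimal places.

Needing more than 17 applications ⇔ fewer than 2 successes in the first 17. With X ~ Binomial(17, 0.19), P(Y > 17) = P(X ≤ 1).
  k=0: C(17,0)·0.19^0·0.81^17 = 0.027813
  k=1: C(17,1)·0.19^1·0.81^16 = 0.110908
P(X ≤ 1) = 0.138721

0.1387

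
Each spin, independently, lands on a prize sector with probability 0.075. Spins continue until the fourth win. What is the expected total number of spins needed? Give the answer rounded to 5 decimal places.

53.33333

Y = total spins until the fourth success; negative binomial with r=4, p=0.075.
E[Y] = r / p = 4 / 0.075 = 53.3333333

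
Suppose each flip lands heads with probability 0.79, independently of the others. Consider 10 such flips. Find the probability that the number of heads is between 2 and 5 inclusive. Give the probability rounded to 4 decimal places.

0.0399

X ~ Binomial(10, 0.79); P(2 ≤ X ≤ 5) = Σ C(10,k) p^k (1−p)^(10−k) over k:
  k=2: C(10,2)·0.79^2·0.21^8 = 0.000106
  k=3: C(10,3)·0.79^3·0.21^7 = 0.001066
  k=4: C(10,4)·0.79^4·0.21^6 = 0.007015
  k=5: C(10,5)·0.79^5·0.21^5 = 0.031669
Total = 0.039856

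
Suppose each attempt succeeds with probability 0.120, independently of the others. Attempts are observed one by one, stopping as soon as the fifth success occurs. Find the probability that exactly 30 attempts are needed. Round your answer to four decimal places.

Y = trial on which the fifth success occurs; negative binomial, r=5, p=0.12.
P(Y=30) = C(29,4) · p^5 · (1−p)^25
= 23751 · 2.4883e-05 · 0.040932 = 0.024191

0.0242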